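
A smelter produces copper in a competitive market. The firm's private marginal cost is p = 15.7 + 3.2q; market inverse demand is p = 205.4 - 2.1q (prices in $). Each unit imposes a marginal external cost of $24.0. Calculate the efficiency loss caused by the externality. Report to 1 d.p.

DWL = $54.3

Market equilibrium (private): 15.7 + 3.2q = 205.4 - 2.1q → q_m = 35.7925.
Social marginal cost = private MC + MEC = 39.7 + 3.2q.
Set SMC = demand: 39.7 + 3.2q = 205.4 - 2.1q → q* = 31.2642.
The loss is the area between SMC and demand from q* to q_m; with linear curves that's a triangle of height MEC(q_m).
DWL = ½ × 4.5283 × 24.0000 = 54.3396.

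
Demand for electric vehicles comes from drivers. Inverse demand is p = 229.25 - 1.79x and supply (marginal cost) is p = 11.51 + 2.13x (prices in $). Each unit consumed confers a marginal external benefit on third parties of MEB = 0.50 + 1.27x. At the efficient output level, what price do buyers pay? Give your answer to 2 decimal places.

P = $81.84

Social marginal benefit = demand + MEB = 229.75 - 0.52x.
Set SMB = MC: 229.75 - 0.52x = 11.51 + 2.13x → x* = 82.3547.
Consumer price on the demand curve at x*: 229.25 − 1.79×82.3547 = 81.8351.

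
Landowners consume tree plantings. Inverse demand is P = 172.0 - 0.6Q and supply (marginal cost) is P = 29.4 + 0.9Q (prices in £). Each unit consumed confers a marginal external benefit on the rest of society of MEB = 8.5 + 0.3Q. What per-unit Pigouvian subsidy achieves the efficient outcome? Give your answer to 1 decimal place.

Social marginal benefit = demand + MEB = 180.5 - 0.3Q.
Set SMB = MC: 180.5 - 0.3Q = 29.4 + 0.9Q → Q* = 125.9167.
The Pigouvian subsidy equals MEB at Q*: 8.5 + 0.3×125.9167 = 46.2750.

subsidy = £46.3 per unit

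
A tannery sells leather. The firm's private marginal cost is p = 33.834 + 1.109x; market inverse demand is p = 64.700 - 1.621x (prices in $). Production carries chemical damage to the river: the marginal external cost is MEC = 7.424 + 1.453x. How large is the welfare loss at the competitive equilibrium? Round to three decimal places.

DWL = $68.003

Market equilibrium (private): 33.834 + 1.109x = 64.700 - 1.621x → x_m = 11.3062.
Social marginal cost = private MC + MEC = 41.258 + 2.562x.
Set SMC = demand: 41.258 + 2.562x = 64.700 - 1.621x → x* = 5.6041.
The welfare-loss triangle has base |x_m − x*| and height MEC(x_m) (the vertical gap between SMC and demand is zero at x* and MEC at x_m).
DWL = ½ × 5.7021 × 23.8519 = 68.0030.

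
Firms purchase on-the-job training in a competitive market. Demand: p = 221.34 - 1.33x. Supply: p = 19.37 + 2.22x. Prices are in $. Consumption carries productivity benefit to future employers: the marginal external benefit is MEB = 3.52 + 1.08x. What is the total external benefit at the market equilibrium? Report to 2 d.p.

Market equilibrium (private): 19.37 + 2.22x = 221.34 - 1.33x → x_m = 56.8930.
Total external benefit = ∫₀^{x_m} (3.52 + 1.08x) dx = 3.52×56.8930 + ½×1.08×56.8930² = 1948.1426.

$1948.14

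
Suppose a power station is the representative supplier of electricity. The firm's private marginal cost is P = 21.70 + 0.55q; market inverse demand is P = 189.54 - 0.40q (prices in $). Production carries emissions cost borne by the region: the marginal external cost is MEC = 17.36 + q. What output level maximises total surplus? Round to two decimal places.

Social marginal cost = private MC + MEC = 39.06 + 1.55q.
Set SMC = demand: 39.06 + 1.55q = 189.54 - 0.40q → q* = 77.1692.

q* = 77.17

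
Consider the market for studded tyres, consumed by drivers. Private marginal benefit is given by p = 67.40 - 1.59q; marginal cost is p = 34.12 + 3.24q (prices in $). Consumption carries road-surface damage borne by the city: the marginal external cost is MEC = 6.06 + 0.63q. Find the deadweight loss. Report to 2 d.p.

DWL = $9.91

Market equilibrium (private): 34.12 + 3.24q = 67.40 - 1.59q → q_m = 6.8903.
Social marginal benefit = demand − MEC = 61.34 - 2.22q.
Set SMB = MC: 61.34 - 2.22q = 34.12 + 3.24q → q* = 4.9853.
The welfare-loss triangle has base |q_m − q*| and height MEC(q_m) (the vertical gap between SMB and MC is zero at q* and MEC at q_m).
DWL = ½ × 1.9050 × 10.4009 = 9.9069.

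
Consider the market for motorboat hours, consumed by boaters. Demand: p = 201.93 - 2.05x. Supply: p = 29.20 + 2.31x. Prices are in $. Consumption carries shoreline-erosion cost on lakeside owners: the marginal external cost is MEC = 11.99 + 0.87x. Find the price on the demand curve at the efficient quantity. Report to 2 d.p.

P = $138.92

Social marginal benefit = demand − MEC = 189.94 - 2.92x.
Set SMB = MC: 189.94 - 2.92x = 29.20 + 2.31x → x* = 30.7342.
Consumer price on the demand curve at x*: 201.93 − 2.05×30.7342 = 138.9249.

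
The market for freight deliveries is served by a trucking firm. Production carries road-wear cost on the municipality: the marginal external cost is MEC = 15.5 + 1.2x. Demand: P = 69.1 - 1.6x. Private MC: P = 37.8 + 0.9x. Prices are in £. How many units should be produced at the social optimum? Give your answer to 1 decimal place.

Social marginal cost = private MC + MEC = 53.3 + 2.1x.
Set SMC = demand: 53.3 + 2.1x = 69.1 - 1.6x → x* = 4.2703.

x* = 4.3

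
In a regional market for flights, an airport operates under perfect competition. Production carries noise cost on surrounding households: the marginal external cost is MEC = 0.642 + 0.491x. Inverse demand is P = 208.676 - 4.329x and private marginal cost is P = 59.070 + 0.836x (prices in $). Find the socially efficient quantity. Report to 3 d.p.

x* = 26.337

Social marginal cost = private MC + MEC = 59.712 + 1.327x.
Set SMC = demand: 59.712 + 1.327x = 208.676 - 4.329x → x* = 26.3373.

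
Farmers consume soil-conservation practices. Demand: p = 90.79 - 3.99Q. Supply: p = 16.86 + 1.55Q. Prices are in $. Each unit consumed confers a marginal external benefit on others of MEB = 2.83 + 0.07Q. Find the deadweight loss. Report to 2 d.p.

Market equilibrium (private): 16.86 + 1.55Q = 90.79 - 3.99Q → Q_m = 13.3448.
Social marginal benefit = demand + MEB = 93.62 - 3.92Q.
Set SMB = MC: 93.62 - 3.92Q = 16.86 + 1.55Q → Q* = 14.0329.
The loss is the area between SMB and MC from Q* to Q_m; with linear curves that's a triangle of height MEB(Q_m).
DWL = ½ × 0.6881 × 3.7641 = 1.2950.

DWL = $1.30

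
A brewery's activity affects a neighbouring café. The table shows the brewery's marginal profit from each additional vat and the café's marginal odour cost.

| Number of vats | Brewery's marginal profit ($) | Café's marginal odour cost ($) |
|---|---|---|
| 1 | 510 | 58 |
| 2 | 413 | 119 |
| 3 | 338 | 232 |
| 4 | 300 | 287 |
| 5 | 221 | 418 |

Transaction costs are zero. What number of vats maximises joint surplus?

4

Bargaining reaches the level where marginal profit last exceeds marginal odour cost.
That holds through level 4 (300 ≥ 287) but not at 5 (221 < 418).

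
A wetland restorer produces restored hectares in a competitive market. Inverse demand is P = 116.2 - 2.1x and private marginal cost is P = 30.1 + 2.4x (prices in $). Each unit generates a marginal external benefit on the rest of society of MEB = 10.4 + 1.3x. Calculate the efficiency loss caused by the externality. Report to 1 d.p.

Market equilibrium (private): 30.1 + 2.4x = 116.2 - 2.1x → x_m = 19.1333.
Social marginal cost = private MC − MEB = 19.7 + 1.1x.
Set SMC = demand: 19.7 + 1.1x = 116.2 - 2.1x → x* = 30.1563.
Between x* and x_m the wedge demand − SMC runs linearly from 0 to MEB(x_m), so the loss is a triangle.
DWL = ½ × 11.0230 × 35.2733 = 194.4088.

DWL = $194.4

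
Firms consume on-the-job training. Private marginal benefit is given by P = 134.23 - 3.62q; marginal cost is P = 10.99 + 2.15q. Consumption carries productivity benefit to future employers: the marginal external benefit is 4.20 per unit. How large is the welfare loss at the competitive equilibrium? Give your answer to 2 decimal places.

DWL = 1.53

Market equilibrium (private): 10.99 + 2.15q = 134.23 - 3.62q → q_m = 21.3588.
Social marginal benefit = demand + MEB = 138.43 - 3.62q.
Set SMB = MC: 138.43 - 3.62q = 10.99 + 2.15q → q* = 22.0867.
The welfare-loss triangle has base |q_m − q*| and height MEB(q_m) (the vertical gap between SMB and MC is zero at q* and MEB at q_m).
DWL = ½ × 0.7279 × 4.2000 = 1.5286.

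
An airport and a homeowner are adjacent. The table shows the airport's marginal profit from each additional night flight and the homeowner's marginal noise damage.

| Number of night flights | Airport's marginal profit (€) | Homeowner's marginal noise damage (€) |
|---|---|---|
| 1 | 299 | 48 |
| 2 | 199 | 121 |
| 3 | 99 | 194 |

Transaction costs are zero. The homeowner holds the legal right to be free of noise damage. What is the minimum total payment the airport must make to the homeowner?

€169

Efficient level: marginal profit ≥ marginal noise damage through level 2, so k* = 2.
With the homeowner holding the right, the airport must at least compensate total damage at k*: 48 + 121 = 169.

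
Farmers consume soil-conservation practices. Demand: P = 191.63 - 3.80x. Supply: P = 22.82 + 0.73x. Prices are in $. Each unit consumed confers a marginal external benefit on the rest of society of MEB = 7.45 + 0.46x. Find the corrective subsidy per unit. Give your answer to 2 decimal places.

subsidy = $27.37 per unit

Social marginal benefit = demand + MEB = 199.08 - 3.34x.
Set SMB = MC: 199.08 - 3.34x = 22.82 + 0.73x → x* = 43.3071.
The Pigouvian subsidy equals MEB at x*: 7.45 + 0.46×43.3071 = 27.3713.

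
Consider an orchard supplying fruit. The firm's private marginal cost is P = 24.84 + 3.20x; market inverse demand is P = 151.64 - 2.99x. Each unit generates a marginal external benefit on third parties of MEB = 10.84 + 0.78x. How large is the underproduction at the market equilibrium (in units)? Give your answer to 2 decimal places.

4.96 units

Market equilibrium (private): 24.84 + 3.20x = 151.64 - 2.99x → x_m = 20.4847.
Social marginal cost = private MC − MEB = 14.00 + 2.42x.
Set SMC = demand: 14.00 + 2.42x = 151.64 - 2.99x → x* = 25.4418.
Gap = |20.4847 − 25.4418| = 4.9571.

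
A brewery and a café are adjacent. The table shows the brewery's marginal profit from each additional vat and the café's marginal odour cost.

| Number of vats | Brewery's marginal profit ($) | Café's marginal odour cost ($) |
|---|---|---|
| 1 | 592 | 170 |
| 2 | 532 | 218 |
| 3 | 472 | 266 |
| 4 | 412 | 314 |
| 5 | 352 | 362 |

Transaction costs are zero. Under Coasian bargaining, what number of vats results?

Bargaining reaches the level where marginal profit last exceeds marginal odour cost.
That holds through level 4 (412 ≥ 314) but not at 5 (352 < 362).

4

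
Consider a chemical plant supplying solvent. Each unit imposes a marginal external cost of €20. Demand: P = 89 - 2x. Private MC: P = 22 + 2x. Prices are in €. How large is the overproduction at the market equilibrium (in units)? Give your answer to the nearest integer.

5 units

Market equilibrium (private): 22 + 2x = 89 - 2x → x_m = 16.7500.
Social marginal cost = private MC + MEC = 42 + 2x.
Set SMC = demand: 42 + 2x = 89 - 2x → x* = 11.7500.
Gap = |16.7500 − 11.7500| = 5.0000.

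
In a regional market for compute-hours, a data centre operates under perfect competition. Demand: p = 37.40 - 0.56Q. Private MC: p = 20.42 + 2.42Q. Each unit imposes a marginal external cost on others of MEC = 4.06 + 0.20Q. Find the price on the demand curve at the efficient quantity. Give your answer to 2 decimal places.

Social marginal cost = private MC + MEC = 24.48 + 2.62Q.
Set SMC = demand: 24.48 + 2.62Q = 37.40 - 0.56Q → Q* = 4.0629.
Consumer price on the demand curve at Q*: 37.40 − 0.56×4.0629 = 35.1248.

P = 35.12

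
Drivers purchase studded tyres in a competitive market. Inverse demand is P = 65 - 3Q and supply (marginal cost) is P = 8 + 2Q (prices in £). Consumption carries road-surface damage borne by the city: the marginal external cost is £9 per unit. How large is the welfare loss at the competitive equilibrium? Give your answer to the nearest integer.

DWL = £8

Market equilibrium (private): 8 + 2Q = 65 - 3Q → Q_m = 11.4000.
Social marginal benefit = demand − MEC = 56 - 3Q.
Set SMB = MC: 56 - 3Q = 8 + 2Q → Q* = 9.6000.
Height of the DWL triangle at Q_m is MC(Q_m) − SMB(Q_m) = MEC(Q_m) = 9.0000.
DWL = ½ × 1.8000 × 9.0000 = 8.1000.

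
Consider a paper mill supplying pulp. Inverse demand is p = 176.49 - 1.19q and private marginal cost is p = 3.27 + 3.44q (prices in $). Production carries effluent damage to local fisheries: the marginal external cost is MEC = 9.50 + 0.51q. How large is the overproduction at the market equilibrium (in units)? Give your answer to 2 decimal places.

5.56 units

Market equilibrium (private): 3.27 + 3.44q = 176.49 - 1.19q → q_m = 37.4125.
Social marginal cost = private MC + MEC = 12.77 + 3.95q.
Set SMC = demand: 12.77 + 3.95q = 176.49 - 1.19q → q* = 31.8521.
Gap = |37.4125 − 31.8521| = 5.5604.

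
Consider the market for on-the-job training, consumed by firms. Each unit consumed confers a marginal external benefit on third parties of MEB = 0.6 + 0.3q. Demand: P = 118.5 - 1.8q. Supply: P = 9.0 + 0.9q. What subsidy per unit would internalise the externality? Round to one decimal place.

Social marginal benefit = demand + MEB = 119.1 - 1.5q.
Set SMB = MC: 119.1 - 1.5q = 9.0 + 0.9q → q* = 45.8750.
The Pigouvian subsidy equals MEB at q*: 0.6 + 0.3×45.8750 = 14.3625.

subsidy = 14.4 per unit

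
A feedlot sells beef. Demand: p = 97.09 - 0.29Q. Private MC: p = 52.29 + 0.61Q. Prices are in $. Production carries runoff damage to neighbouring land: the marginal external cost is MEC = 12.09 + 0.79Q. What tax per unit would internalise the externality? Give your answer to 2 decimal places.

Social marginal cost = private MC + MEC = 64.38 + 1.40Q.
Set SMC = demand: 64.38 + 1.40Q = 97.09 - 0.29Q → Q* = 19.3550.
The Pigouvian tax equals MEC at Q*: 12.09 + 0.79×19.3550 = 27.3805.

tax = $27.38 per unit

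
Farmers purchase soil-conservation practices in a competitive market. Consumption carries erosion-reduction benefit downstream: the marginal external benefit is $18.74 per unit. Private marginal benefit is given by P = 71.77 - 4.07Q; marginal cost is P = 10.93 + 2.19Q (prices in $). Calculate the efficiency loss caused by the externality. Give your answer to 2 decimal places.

DWL = $28.05

Market equilibrium (private): 10.93 + 2.19Q = 71.77 - 4.07Q → Q_m = 9.7188.
Social marginal benefit = demand + MEB = 90.51 - 4.07Q.
Set SMB = MC: 90.51 - 4.07Q = 10.93 + 2.19Q → Q* = 12.7125.
Height of the DWL triangle at Q_m is SMB(Q_m) − MC(Q_m) = MEB(Q_m) = 18.7400.
DWL = ½ × 2.9937 × 18.7400 = 28.0510.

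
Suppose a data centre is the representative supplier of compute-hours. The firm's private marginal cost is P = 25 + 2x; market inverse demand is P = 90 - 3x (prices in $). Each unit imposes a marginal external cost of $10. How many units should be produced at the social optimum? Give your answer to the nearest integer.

x* = 11

Social marginal cost = private MC + MEC = 35 + 2x.
Set SMC = demand: 35 + 2x = 90 - 3x → x* = 11.0000.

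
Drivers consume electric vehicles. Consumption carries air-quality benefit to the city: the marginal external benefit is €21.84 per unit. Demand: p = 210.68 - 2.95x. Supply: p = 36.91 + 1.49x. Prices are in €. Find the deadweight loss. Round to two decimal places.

DWL = €53.71

Market equilibrium (private): 36.91 + 1.49x = 210.68 - 2.95x → x_m = 39.1374.
Social marginal benefit = demand + MEB = 232.52 - 2.95x.
Set SMB = MC: 232.52 - 2.95x = 36.91 + 1.49x → x* = 44.0563.
Height of the DWL triangle at x_m is SMB(x_m) − MC(x_m) = MEB(x_m) = 21.8400.
DWL = ½ × 4.9189 × 21.8400 = 53.7144.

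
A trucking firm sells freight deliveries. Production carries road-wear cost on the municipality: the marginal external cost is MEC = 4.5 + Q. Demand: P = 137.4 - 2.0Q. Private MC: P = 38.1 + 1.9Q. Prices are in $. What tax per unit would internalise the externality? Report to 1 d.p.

tax = $23.8 per unit

Social marginal cost = private MC + MEC = 42.6 + 2.9Q.
Set SMC = demand: 42.6 + 2.9Q = 137.4 - 2.0Q → Q* = 19.3469.
The Pigouvian tax equals MEC at Q*: 4.5 + 1.0×19.3469 = 23.8469.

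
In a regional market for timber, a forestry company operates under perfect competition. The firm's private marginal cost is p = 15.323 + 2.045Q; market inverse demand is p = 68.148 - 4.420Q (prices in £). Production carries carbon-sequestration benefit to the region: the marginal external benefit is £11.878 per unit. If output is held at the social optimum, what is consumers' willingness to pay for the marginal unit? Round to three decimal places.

Social marginal cost = private MC − MEB = 3.445 + 2.045Q.
Set SMC = demand: 3.445 + 2.045Q = 68.148 - 4.420Q → Q* = 10.0082.
Consumer price on the demand curve at Q*: 68.148 − 4.420×10.0082 = 23.9118.

P = £23.912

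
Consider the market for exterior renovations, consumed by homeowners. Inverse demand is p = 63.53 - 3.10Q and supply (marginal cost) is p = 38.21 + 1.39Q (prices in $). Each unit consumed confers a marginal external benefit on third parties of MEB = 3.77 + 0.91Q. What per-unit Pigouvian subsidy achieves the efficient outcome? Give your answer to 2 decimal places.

Social marginal benefit = demand + MEB = 67.30 - 2.19Q.
Set SMB = MC: 67.30 - 2.19Q = 38.21 + 1.39Q → Q* = 8.1257.
The Pigouvian subsidy equals MEB at Q*: 3.77 + 0.91×8.1257 = 11.1644.

subsidy = $11.16 per unit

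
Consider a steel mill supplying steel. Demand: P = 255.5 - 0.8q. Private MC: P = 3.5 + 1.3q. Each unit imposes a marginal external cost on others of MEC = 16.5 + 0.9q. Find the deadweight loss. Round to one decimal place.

Market equilibrium (private): 3.5 + 1.3q = 255.5 - 0.8q → q_m = 120.0000.
Social marginal cost = private MC + MEC = 20.0 + 2.2q.
Set SMC = demand: 20.0 + 2.2q = 255.5 - 0.8q → q* = 78.5000.
The welfare-loss triangle has base |q_m − q*| and height MEC(q_m) (the vertical gap between SMC and demand is zero at q* and MEC at q_m).
DWL = ½ × 41.5000 × 124.5000 = 2583.3750.

DWL = 2583.4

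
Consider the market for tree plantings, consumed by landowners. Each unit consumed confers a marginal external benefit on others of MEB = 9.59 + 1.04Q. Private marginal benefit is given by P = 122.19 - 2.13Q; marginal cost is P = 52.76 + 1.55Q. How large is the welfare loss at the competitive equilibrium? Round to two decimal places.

Market equilibrium (private): 52.76 + 1.55Q = 122.19 - 2.13Q → Q_m = 18.8668.
Social marginal benefit = demand + MEB = 131.78 - 1.09Q.
Set SMB = MC: 131.78 - 1.09Q = 52.76 + 1.55Q → Q* = 29.9318.
The welfare-loss triangle has base |Q_m − Q*| and height MEB(Q_m) (the vertical gap between SMB and MC is zero at Q* and MEB at Q_m).
DWL = ½ × 11.0650 × 29.2115 = 161.6126.

DWL = 161.61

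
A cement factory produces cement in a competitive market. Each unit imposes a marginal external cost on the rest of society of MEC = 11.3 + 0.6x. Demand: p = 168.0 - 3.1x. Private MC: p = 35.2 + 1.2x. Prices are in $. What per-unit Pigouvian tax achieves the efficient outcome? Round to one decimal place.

tax = $26.2 per unit

Social marginal cost = private MC + MEC = 46.5 + 1.8x.
Set SMC = demand: 46.5 + 1.8x = 168.0 - 3.1x → x* = 24.7959.
The Pigouvian tax equals MEC at x*: 11.3 + 0.6×24.7959 = 26.1775.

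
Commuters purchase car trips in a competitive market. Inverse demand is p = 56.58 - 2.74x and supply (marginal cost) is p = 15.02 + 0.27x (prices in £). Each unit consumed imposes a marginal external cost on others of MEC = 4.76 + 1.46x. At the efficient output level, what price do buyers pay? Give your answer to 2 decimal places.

P = £34.02

Social marginal benefit = demand − MEC = 51.82 - 4.20x.
Set SMB = MC: 51.82 - 4.20x = 15.02 + 0.27x → x* = 8.2327.
Consumer price on the demand curve at x*: 56.58 − 2.74×8.2327 = 34.0224.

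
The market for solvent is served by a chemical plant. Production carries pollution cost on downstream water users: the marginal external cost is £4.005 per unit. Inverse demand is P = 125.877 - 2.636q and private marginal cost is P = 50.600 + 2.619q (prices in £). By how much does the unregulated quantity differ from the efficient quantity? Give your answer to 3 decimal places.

0.762 units

Market equilibrium (private): 50.600 + 2.619q = 125.877 - 2.636q → q_m = 14.3248.
Social marginal cost = private MC + MEC = 54.605 + 2.619q.
Set SMC = demand: 54.605 + 2.619q = 125.877 - 2.636q → q* = 13.5627.
Gap = |14.3248 − 13.5627| = 0.7621.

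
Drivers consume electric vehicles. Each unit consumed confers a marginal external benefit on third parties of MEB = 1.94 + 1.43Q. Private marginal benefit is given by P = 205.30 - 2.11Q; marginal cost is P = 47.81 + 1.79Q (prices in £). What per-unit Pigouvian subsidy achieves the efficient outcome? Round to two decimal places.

Social marginal benefit = demand + MEB = 207.24 - 0.68Q.
Set SMB = MC: 207.24 - 0.68Q = 47.81 + 1.79Q → Q* = 64.5466.
The Pigouvian subsidy equals MEB at Q*: 1.94 + 1.43×64.5466 = 94.2416.

subsidy = £94.24 per unit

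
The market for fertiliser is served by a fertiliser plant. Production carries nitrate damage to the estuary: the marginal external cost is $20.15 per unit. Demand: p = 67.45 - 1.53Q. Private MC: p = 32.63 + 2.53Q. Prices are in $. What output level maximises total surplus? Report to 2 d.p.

Q* = 3.61

Social marginal cost = private MC + MEC = 52.78 + 2.53Q.
Set SMC = demand: 52.78 + 2.53Q = 67.45 - 1.53Q → Q* = 3.6133.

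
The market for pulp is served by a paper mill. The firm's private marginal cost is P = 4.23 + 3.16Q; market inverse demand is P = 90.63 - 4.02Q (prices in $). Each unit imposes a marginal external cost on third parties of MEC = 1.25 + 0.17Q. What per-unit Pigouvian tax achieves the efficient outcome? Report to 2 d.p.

Social marginal cost = private MC + MEC = 5.48 + 3.33Q.
Set SMC = demand: 5.48 + 3.33Q = 90.63 - 4.02Q → Q* = 11.5850.
The Pigouvian tax equals MEC at Q*: 1.25 + 0.17×11.5850 = 3.2195.

tax = $3.22 per unit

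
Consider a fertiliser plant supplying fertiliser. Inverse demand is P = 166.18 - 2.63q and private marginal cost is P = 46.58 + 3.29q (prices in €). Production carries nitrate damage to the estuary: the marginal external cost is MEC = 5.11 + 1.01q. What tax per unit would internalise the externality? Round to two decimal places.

Social marginal cost = private MC + MEC = 51.69 + 4.30q.
Set SMC = demand: 51.69 + 4.30q = 166.18 - 2.63q → q* = 16.5209.
The Pigouvian tax equals MEC at q*: 5.11 + 1.01×16.5209 = 21.7961.

tax = €21.80 per unit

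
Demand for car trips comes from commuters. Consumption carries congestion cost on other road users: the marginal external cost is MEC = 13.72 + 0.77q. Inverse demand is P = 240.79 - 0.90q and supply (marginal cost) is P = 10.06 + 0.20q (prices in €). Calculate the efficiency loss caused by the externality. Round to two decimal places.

Market equilibrium (private): 10.06 + 0.20q = 240.79 - 0.90q → q_m = 209.7545.
Social marginal benefit = demand − MEC = 227.07 - 1.67q.
Set SMB = MC: 227.07 - 1.67q = 10.06 + 0.20q → q* = 116.0481.
The welfare-loss triangle has base |q_m − q*| and height MEC(q_m) (the vertical gap between SMB and MC is zero at q* and MEC at q_m).
DWL = ½ × 93.7064 × 175.2310 = 8210.1331.

DWL = €8210.13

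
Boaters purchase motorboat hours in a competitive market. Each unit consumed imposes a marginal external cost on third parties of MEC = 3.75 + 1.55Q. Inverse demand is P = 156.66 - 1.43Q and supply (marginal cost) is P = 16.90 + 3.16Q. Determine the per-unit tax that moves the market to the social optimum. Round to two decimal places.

tax = 38.08 per unit

Social marginal benefit = demand − MEC = 152.91 - 2.98Q.
Set SMB = MC: 152.91 - 2.98Q = 16.90 + 3.16Q → Q* = 22.1515.
The Pigouvian tax equals MEC at Q*: 3.75 + 1.55×22.1515 = 38.0848.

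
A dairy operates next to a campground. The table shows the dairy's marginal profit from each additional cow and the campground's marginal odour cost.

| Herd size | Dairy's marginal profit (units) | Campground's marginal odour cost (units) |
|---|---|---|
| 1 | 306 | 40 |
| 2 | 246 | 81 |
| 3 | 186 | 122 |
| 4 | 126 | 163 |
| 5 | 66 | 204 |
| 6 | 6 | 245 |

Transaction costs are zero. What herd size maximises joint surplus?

Bargaining reaches the level where marginal profit last exceeds marginal odour cost.
That holds through level 3 (186 ≥ 122) but not at 4 (126 < 163).

3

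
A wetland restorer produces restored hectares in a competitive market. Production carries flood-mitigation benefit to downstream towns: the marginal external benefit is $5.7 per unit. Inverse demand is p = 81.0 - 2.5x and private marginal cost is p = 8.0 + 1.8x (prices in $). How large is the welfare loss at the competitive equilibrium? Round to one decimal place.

DWL = $3.8

Market equilibrium (private): 8.0 + 1.8x = 81.0 - 2.5x → x_m = 16.9767.
Social marginal cost = private MC − MEB = 2.3 + 1.8x.
Set SMC = demand: 2.3 + 1.8x = 81.0 - 2.5x → x* = 18.3023.
The loss is the area between SMC and demand from x* to x_m; with linear curves that's a triangle of height MEB(x_m).
DWL = ½ × 1.3256 × 5.7000 = 3.7780.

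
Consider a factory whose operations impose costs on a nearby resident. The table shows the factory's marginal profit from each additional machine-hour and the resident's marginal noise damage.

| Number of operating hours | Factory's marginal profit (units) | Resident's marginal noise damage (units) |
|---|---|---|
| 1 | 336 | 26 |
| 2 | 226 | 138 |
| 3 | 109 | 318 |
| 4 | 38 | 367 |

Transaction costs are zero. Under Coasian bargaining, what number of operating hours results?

2

Bargaining reaches the level where marginal profit last exceeds marginal noise damage.
That holds through level 2 (226 ≥ 138) but not at 3 (109 < 318).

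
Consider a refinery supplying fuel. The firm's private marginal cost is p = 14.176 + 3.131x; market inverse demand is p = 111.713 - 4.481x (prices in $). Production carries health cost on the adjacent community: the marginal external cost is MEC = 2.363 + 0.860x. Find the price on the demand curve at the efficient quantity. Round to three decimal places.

P = $61.374

Social marginal cost = private MC + MEC = 16.539 + 3.991x.
Set SMC = demand: 16.539 + 3.991x = 111.713 - 4.481x → x* = 11.2339.
Consumer price on the demand curve at x*: 111.713 − 4.481×11.2339 = 61.3739.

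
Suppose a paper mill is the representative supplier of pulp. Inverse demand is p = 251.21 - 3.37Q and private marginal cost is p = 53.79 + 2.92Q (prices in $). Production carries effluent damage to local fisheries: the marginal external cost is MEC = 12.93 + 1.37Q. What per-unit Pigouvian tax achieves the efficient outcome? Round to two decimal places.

tax = $45.93 per unit

Social marginal cost = private MC + MEC = 66.72 + 4.29Q.
Set SMC = demand: 66.72 + 4.29Q = 251.21 - 3.37Q → Q* = 24.0849.
The Pigouvian tax equals MEC at Q*: 12.93 + 1.37×24.0849 = 45.9263.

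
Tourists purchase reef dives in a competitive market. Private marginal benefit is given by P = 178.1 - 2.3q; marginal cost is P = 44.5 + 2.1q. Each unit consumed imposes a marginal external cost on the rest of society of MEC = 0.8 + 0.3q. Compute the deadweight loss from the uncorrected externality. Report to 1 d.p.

Market equilibrium (private): 44.5 + 2.1q = 178.1 - 2.3q → q_m = 30.3636.
Social marginal benefit = demand − MEC = 177.3 - 2.6q.
Set SMB = MC: 177.3 - 2.6q = 44.5 + 2.1q → q* = 28.2553.
Between q* and q_m the wedge MC − SMB runs linearly from 0 to MEC(q_m), so the loss is a triangle.
DWL = ½ × 2.1083 × 9.9091 = 10.4457.

DWL = 10.4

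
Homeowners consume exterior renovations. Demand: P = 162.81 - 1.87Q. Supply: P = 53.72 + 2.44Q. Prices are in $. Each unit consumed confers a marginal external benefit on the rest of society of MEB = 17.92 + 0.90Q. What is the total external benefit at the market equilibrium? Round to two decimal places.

Market equilibrium (private): 53.72 + 2.44Q = 162.81 - 1.87Q → Q_m = 25.3109.
Total external benefit = ∫₀^{Q_m} (17.92 + 0.90Q) dQ = 17.92×25.3109 + ½×0.90×25.3109² = 741.8601.

$741.86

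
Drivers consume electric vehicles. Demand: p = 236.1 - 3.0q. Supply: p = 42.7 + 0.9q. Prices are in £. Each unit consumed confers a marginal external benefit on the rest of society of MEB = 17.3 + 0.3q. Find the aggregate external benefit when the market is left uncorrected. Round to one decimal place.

Market equilibrium (private): 42.7 + 0.9q = 236.1 - 3.0q → q_m = 49.5897.
Total external benefit = ∫₀^{q_m} (17.3 + 0.3q) dq = 17.3×49.5897 + ½×0.3×49.5897² = 1226.7726.

£1226.8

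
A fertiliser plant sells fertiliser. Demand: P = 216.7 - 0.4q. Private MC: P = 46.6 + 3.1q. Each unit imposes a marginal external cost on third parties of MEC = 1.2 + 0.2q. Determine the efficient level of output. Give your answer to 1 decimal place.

Social marginal cost = private MC + MEC = 47.8 + 3.3q.
Set SMC = demand: 47.8 + 3.3q = 216.7 - 0.4q → q* = 45.6486.

q* = 45.6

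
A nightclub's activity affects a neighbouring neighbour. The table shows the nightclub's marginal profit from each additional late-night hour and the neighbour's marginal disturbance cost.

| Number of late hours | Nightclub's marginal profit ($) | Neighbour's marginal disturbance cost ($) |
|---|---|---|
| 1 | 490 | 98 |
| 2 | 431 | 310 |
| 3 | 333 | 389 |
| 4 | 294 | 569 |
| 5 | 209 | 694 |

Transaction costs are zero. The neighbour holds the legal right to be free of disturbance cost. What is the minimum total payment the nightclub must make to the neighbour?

$408

Efficient level: marginal profit ≥ marginal disturbance cost through level 2, so k* = 2.
With the neighbour holding the right, the nightclub must at least compensate total damage at k*: 98 + 310 = 408.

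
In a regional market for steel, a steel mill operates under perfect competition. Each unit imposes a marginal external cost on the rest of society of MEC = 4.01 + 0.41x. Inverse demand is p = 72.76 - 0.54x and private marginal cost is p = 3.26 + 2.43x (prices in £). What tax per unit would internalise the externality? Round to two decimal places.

Social marginal cost = private MC + MEC = 7.27 + 2.84x.
Set SMC = demand: 7.27 + 2.84x = 72.76 - 0.54x → x* = 19.3757.
The Pigouvian tax equals MEC at x*: 4.01 + 0.41×19.3757 = 11.9540.

tax = £11.95 per unit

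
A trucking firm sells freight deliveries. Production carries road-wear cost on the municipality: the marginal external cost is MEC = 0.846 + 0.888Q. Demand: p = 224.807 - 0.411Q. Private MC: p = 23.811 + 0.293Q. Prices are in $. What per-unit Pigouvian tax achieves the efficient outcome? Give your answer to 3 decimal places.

Social marginal cost = private MC + MEC = 24.657 + 1.181Q.
Set SMC = demand: 24.657 + 1.181Q = 224.807 - 0.411Q → Q* = 125.7224.
The Pigouvian tax equals MEC at Q*: 0.846 + 0.888×125.7224 = 112.4875.

tax = $112.487 per unit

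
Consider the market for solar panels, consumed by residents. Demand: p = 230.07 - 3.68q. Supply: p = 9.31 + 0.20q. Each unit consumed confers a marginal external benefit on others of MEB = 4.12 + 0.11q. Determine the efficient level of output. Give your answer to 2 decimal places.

q* = 59.65

Social marginal benefit = demand + MEB = 234.19 - 3.57q.
Set SMB = MC: 234.19 - 3.57q = 9.31 + 0.20q → q* = 59.6499.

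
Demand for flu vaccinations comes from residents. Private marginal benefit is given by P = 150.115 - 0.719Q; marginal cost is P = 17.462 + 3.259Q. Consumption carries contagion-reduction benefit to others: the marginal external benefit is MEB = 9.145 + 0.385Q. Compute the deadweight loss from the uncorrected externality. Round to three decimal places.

Market equilibrium (private): 17.462 + 3.259Q = 150.115 - 0.719Q → Q_m = 33.3467.
Social marginal benefit = demand + MEB = 159.260 - 0.334Q.
Set SMB = MC: 159.260 - 0.334Q = 17.462 + 3.259Q → Q* = 39.4651.
Between Q* and Q_m the wedge SMB − MC runs linearly from 0 to MEB(Q_m), so the loss is a triangle.
DWL = ½ × 6.1184 × 21.9835 = 67.2519.

DWL = 67.252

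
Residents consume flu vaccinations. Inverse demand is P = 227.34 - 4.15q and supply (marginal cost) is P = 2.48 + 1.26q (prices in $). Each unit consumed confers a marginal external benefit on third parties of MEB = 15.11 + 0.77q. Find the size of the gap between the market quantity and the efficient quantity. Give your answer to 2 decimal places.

Market equilibrium (private): 2.48 + 1.26q = 227.34 - 4.15q → q_m = 41.5638.
Social marginal benefit = demand + MEB = 242.45 - 3.38q.
Set SMB = MC: 242.45 - 3.38q = 2.48 + 1.26q → q* = 51.7177.
Gap = |41.5638 − 51.7177| = 10.1539.

10.15 units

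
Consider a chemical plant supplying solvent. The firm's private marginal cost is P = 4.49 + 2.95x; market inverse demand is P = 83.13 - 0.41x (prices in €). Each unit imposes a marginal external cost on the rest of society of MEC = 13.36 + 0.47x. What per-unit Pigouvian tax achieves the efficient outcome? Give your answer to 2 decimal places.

tax = €21.37 per unit

Social marginal cost = private MC + MEC = 17.85 + 3.42x.
Set SMC = demand: 17.85 + 3.42x = 83.13 - 0.41x → x* = 17.0444.
The Pigouvian tax equals MEC at x*: 13.36 + 0.47×17.0444 = 21.3709.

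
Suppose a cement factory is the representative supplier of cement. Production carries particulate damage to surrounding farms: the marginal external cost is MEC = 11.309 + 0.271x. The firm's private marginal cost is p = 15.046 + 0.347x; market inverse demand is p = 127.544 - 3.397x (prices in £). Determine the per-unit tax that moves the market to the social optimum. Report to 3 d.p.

tax = £18.139 per unit

Social marginal cost = private MC + MEC = 26.355 + 0.618x.
Set SMC = demand: 26.355 + 0.618x = 127.544 - 3.397x → x* = 25.2027.
The Pigouvian tax equals MEC at x*: 11.309 + 0.271×25.2027 = 18.1389.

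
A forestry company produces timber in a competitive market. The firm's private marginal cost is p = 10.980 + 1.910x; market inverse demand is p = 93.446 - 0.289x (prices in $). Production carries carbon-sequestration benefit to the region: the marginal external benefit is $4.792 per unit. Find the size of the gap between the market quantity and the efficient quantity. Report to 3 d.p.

Market equilibrium (private): 10.980 + 1.910x = 93.446 - 0.289x → x_m = 37.5016.
Social marginal cost = private MC − MEB = 6.188 + 1.910x.
Set SMC = demand: 6.188 + 1.910x = 93.446 - 0.289x → x* = 39.6808.
Gap = |37.5016 − 39.6808| = 2.1792.

2.179 units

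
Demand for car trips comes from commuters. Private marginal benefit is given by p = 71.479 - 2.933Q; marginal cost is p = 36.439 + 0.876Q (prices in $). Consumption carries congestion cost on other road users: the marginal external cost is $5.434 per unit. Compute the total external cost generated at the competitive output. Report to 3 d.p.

Market equilibrium (private): 36.439 + 0.876Q = 71.479 - 2.933Q → Q_m = 9.1993.
Total external cost = MEC × Q_m = 5.434 × 9.1993 = 49.9890.

$49.989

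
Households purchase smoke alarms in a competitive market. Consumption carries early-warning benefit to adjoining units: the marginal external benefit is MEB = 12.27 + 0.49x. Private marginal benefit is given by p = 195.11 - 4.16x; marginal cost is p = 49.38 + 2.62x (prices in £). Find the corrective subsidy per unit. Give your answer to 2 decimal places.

subsidy = £24.58 per unit

Social marginal benefit = demand + MEB = 207.38 - 3.67x.
Set SMB = MC: 207.38 - 3.67x = 49.38 + 2.62x → x* = 25.1192.
The Pigouvian subsidy equals MEB at x*: 12.27 + 0.49×25.1192 = 24.5784.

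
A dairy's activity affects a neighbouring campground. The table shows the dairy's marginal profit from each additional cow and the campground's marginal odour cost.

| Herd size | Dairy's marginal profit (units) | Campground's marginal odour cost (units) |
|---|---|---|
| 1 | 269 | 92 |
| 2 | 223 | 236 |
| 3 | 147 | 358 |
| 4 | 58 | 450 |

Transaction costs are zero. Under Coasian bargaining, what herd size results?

Bargaining reaches the level where marginal profit last exceeds marginal odour cost.
That holds through level 1 (269 ≥ 92) but not at 2 (223 < 236).

1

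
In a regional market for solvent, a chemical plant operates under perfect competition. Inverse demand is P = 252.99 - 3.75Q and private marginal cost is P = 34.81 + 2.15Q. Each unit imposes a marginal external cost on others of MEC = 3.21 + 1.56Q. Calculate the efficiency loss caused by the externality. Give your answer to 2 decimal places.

DWL = 248.57

Market equilibrium (private): 34.81 + 2.15Q = 252.99 - 3.75Q → Q_m = 36.9797.
Social marginal cost = private MC + MEC = 38.02 + 3.71Q.
Set SMC = demand: 38.02 + 3.71Q = 252.99 - 3.75Q → Q* = 28.8164.
Height of the DWL triangle at Q_m is SMC(Q_m) − demand(Q_m) = MEC(Q_m) = 60.8983.
DWL = ½ × 8.1633 × 60.8983 = 248.5655.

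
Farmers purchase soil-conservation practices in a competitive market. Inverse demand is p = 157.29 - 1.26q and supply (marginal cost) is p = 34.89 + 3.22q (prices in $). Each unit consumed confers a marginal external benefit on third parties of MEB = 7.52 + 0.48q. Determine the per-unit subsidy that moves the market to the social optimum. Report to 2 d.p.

Social marginal benefit = demand + MEB = 164.81 - 0.78q.
Set SMB = MC: 164.81 - 0.78q = 34.89 + 3.22q → q* = 32.4800.
The Pigouvian subsidy equals MEB at q*: 7.52 + 0.48×32.4800 = 23.1104.

subsidy = $23.11 per unit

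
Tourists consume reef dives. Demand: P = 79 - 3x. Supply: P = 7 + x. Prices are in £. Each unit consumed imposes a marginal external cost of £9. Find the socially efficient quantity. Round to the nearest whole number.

Social marginal benefit = demand − MEC = 70 - 3x.
Set SMB = MC: 70 - 3x = 7 + x → x* = 15.7500.

x* = 16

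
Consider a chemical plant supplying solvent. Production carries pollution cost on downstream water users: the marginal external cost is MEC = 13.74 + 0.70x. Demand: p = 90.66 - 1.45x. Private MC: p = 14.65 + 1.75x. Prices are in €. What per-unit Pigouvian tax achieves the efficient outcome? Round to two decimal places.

Social marginal cost = private MC + MEC = 28.39 + 2.45x.
Set SMC = demand: 28.39 + 2.45x = 90.66 - 1.45x → x* = 15.9667.
The Pigouvian tax equals MEC at x*: 13.74 + 0.70×15.9667 = 24.9167.

tax = €24.92 per unit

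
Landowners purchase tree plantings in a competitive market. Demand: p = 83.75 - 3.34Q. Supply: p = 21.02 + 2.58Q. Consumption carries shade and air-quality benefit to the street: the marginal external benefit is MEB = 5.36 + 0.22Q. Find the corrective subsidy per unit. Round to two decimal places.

Social marginal benefit = demand + MEB = 89.11 - 3.12Q.
Set SMB = MC: 89.11 - 3.12Q = 21.02 + 2.58Q → Q* = 11.9456.
The Pigouvian subsidy equals MEB at Q*: 5.36 + 0.22×11.9456 = 7.9880.

subsidy = 7.99 per unit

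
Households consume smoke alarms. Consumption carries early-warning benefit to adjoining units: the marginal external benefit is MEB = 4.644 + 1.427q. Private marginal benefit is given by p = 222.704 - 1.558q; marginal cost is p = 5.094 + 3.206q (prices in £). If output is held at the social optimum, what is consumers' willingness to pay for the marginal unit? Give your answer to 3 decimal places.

Social marginal benefit = demand + MEB = 227.348 - 0.131q.
Set SMB = MC: 227.348 - 0.131q = 5.094 + 3.206q → q* = 66.6029.
Consumer price on the demand curve at q*: 222.704 − 1.558×66.6029 = 118.9367.

P = £118.937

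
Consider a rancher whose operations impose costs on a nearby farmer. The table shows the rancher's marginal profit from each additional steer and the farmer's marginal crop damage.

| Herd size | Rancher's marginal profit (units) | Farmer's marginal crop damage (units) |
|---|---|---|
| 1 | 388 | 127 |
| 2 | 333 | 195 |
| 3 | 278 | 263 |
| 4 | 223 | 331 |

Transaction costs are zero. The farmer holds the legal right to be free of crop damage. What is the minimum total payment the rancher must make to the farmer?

Efficient level: marginal profit ≥ marginal crop damage through level 3, so k* = 3.
With the farmer holding the right, the rancher must at least compensate total damage at k*: 127 + 195 + 263 = 585.

585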